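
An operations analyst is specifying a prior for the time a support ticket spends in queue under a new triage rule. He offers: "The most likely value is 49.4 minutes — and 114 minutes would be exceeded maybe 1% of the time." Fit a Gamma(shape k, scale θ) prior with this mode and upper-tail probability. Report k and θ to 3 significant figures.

k ≈ 7.83, θ ≈ 7.24

Gamma(k,θ) with k>1 has mode (k−1)θ, so θ = 49.4/(k−1).
Need P(X < 114) = 0.99 with θ tied to k this way. Start at k = 2, θ = 49.4: P(X<114) ≈ 0.671.
Too low — raise k to concentrate. Iterating converges to k ≈ 7.83.
Then θ = 49.4/(7.83−1) ≈ 7.24.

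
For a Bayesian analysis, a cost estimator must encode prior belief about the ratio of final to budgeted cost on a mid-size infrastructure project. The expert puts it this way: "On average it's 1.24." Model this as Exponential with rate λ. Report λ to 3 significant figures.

λ ≈ 0.806

Exponential mean = 1/λ, so λ = 1/1.24 = 0.806.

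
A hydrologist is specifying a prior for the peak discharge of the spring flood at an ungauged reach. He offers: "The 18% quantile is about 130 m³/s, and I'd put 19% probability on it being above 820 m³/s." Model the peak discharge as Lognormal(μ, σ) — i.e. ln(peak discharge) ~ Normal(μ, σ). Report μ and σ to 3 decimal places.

μ ≈ 5.808, σ ≈ 1.027

If T ~ Lognormal(μ,σ) then ln T ~ Normal(μ,σ), so the p-quantile of ln T is μ + z_p·σ.
ln(130) = 4.868 and ln(820) = 6.709; z_{0.18} = -0.9154, z_{0.81} = 0.8779.
σ = (6.709 − 4.868)/(0.8779 − (-0.9154)) = 1.027.
μ = 4.868 − (-0.9154)·1.027 = 5.808.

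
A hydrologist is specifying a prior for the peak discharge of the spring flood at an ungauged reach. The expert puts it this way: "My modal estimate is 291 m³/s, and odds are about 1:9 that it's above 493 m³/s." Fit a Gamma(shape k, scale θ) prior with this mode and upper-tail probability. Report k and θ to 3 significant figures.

Gamma(k,θ) with k>1 has mode (k−1)θ, so θ = 291/(k−1).
Need P(X < 493) = 0.9 with θ tied to k this way. Start at k = 2, θ = 291: P(X<493) ≈ 0.505.
Too low — raise k to concentrate. Iterating converges to k ≈ 7.81.
Then θ = 291/(7.81−1) ≈ 42.7.

k ≈ 7.81, θ ≈ 42.7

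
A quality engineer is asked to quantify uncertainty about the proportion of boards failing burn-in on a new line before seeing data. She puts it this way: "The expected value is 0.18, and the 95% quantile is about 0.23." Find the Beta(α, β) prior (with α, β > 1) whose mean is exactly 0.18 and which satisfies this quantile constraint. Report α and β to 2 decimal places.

α ≈ 31.07, β ≈ 141.55

With mean 0.18 fixed, write α = 0.18s, β = 0.82s where s = α+β.
Need P(θ < 0.23) = 0.95 under Beta(0.18s, 0.82s). Normal approximation: (q−m)/√(m(1−m)/s) ≈ z_{0.95} = 1.64, so s ≈ 0.18·0.82·(1.64)²/(0.23−0.18)² = 159.7.
At s = 159.7: P(θ<0.23) ≈ 0.944. Adjusting to match 0.95 gives s ≈ 172.62.
So α = 0.18·172.62 ≈ 31.07, β = 0.82·172.62 ≈ 141.55.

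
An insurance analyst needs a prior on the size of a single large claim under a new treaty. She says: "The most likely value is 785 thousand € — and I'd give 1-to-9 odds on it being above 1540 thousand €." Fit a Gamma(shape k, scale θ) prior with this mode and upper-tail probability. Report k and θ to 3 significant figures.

Gamma(k,θ) with k>1 has mode (k−1)θ, so θ = 785/(k−1).
Need P(X < 1540) = 0.9 with θ tied to k this way. Start at k = 2, θ = 785: P(X<1540) ≈ 0.584.
Too low — raise k to concentrate. Iterating converges to k ≈ 5.22.
Then θ = 785/(5.22−1) ≈ 186.

k ≈ 5.22, θ ≈ 186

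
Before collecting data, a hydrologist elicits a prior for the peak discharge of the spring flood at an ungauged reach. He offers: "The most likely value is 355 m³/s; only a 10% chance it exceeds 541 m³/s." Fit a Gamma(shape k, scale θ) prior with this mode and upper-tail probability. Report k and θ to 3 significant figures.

Gamma(k,θ) with k>1 has mode (k−1)θ, so θ = 355/(k−1).
Need P(X < 541) = 0.9 with θ tied to k this way. Start at k = 2, θ = 355: P(X<541) ≈ 0.450.
Too low — raise k to concentrate. Iterating converges to k ≈ 11.5.
Then θ = 355/(11.5−1) ≈ 33.8.

k ≈ 11.5, θ ≈ 33.8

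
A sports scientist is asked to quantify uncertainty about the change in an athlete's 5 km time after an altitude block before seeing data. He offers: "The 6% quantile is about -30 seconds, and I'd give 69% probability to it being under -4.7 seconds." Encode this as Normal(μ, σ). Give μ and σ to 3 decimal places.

μ = -10.818, σ = 12.338

For Normal(μ,σ), the p-quantile is μ + z_p·σ. Here z_{0.06} = -1.555, z_{0.69} = 0.4959.
So -30 = μ − 1.555σ and -4.7 = μ + 0.4959σ.
Subtracting: σ = (-4.7 − -30)/(0.4959 − (-1.555)) = 12.338.
Then μ = -30 − (-1.555)·12.338 = -10.818.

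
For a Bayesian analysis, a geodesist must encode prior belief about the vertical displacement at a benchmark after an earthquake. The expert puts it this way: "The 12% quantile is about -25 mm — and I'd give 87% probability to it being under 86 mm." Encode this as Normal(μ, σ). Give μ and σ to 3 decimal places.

μ = 31.672, σ = 48.232

The p-quantile of Normal(μ,σ) is μ + z_p·σ, with z_{0.12} = -1.175 and z_{0.87} = 1.126.
Eliminate σ: μ = (z₂·x₁ − z₁·x₂)/(z₂ − z₁) = (1.126·-25 − (-1.175)·86)/2.301 = 31.672.
Then σ = (x₂ − x₁)/(z₂ − z₁) = (86 − -25)/2.301 = 48.232.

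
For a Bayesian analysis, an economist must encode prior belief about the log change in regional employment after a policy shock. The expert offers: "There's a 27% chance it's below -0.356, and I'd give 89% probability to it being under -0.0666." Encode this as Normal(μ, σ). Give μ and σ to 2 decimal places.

μ = -0.26, σ = 0.16

The p-quantile of Normal(μ,σ) is μ + z_p·σ, with z_{0.27} = -0.6128 and z_{0.89} = 1.227.
Eliminate σ: μ = (z₂·x₁ − z₁·x₂)/(z₂ − z₁) = (1.227·-0.356 − (-0.6128)·-0.0666)/1.839 = -0.26.
Then σ = (x₂ − x₁)/(z₂ − z₁) = (-0.0666 − -0.356)/1.839 = 0.16.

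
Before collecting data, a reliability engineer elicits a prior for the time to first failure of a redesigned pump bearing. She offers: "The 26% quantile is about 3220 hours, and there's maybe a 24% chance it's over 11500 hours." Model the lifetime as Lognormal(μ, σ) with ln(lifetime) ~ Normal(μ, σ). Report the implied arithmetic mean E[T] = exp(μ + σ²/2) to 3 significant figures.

E[T] ≈ 9220 hours

If T ~ Lognormal(μ,σ) then ln T ~ Normal(μ,σ), so the p-quantile of ln T is μ + z_p·σ.
ln(3220) = 8.077 and ln(11500) = 9.35; z_{0.26} = -0.6433, z_{0.76} = 0.7063.
σ = (9.35 − 8.077)/(0.7063 − (-0.6433)) = 0.943.
μ = 8.077 − (-0.6433)·0.943 = 8.684.
E[T] = exp(μ + σ²/2) = exp(8.684 + 0.4448) = 9220 hours.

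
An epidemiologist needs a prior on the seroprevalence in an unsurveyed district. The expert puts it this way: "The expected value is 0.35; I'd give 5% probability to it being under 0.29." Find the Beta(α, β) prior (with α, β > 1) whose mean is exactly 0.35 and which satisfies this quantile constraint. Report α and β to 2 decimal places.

With mean 0.35 fixed, write α = 0.35s, β = 0.65s where s = α+β.
Need P(θ < 0.29) = 0.05 under Beta(0.35s, 0.65s). Normal approximation: (q−m)/√(m(1−m)/s) ≈ z_{0.05} = -1.64, so s ≈ 0.35·0.65·(-1.64)²/(0.29−0.35)² = 171.0.
At s = 171.0: P(θ<0.29) ≈ 0.047. Adjusting to match 0.05 gives s ≈ 164.24.
So α = 0.35·164.24 ≈ 57.48, β = 0.65·164.24 ≈ 106.75.

α ≈ 57.48, β ≈ 106.75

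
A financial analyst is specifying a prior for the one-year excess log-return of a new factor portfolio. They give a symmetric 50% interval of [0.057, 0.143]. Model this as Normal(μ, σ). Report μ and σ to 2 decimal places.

A symmetric 50% interval runs μ ± z·σ with z = 0.6745.
Half-width = 0.043, so σ = 0.043/0.6745 = 0.06.
μ is the interval midpoint, 0.10.

μ = 0.10, σ = 0.06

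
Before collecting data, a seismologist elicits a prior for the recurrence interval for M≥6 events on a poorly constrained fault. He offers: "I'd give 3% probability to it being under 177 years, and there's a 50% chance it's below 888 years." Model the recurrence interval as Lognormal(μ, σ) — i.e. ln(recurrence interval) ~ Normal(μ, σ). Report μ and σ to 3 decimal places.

μ ≈ 6.789, σ ≈ 0.858

If T ~ Lognormal(μ,σ) then ln T ~ Normal(μ,σ), so the p-quantile of ln T is μ + z_p·σ.
ln(177) = 5.176 and ln(888) = 6.789; z_{0.03} = -1.881, z_{0.5} = 0.
σ = (6.789 − 5.176)/(0 − (-1.881)) = 0.858.
μ = 5.176 − (-1.881)·0.858 = 6.789.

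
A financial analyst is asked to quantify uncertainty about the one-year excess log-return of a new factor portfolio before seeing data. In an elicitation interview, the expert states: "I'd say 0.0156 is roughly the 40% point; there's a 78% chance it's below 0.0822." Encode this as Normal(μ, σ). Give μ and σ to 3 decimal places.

μ = 0.032, σ = 0.065

The p-quantile of Normal(μ,σ) is μ + z_p·σ, with z_{0.4} = -0.2533 and z_{0.78} = 0.7722.
Eliminate σ: μ = (z₂·x₁ − z₁·x₂)/(z₂ − z₁) = (0.7722·0.0156 − (-0.2533)·0.0822)/1.026 = 0.032.
Then σ = (x₂ − x₁)/(z₂ − z₁) = (0.0822 − 0.0156)/1.026 = 0.065.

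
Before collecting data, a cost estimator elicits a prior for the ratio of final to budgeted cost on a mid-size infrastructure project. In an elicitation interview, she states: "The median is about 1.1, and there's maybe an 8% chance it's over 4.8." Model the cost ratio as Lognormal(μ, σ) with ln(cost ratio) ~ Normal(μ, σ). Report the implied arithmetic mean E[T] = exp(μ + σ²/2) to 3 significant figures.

If T ~ Lognormal(μ,σ) then ln T ~ Normal(μ,σ), so the p-quantile of ln T is μ + z_p·σ.
ln(1.1) = 0.09531 and ln(4.8) = 1.569; z_{0.5} = 0, z_{0.92} = 1.405.
σ = (1.569 − 0.09531)/(1.405 − (0)) = 1.049.
μ = 0.09531 − (0)·1.049 = 0.095.
E[T] = exp(μ + σ²/2) = exp(0.095 + 0.5497) = 1.91.

E[T] ≈ 1.91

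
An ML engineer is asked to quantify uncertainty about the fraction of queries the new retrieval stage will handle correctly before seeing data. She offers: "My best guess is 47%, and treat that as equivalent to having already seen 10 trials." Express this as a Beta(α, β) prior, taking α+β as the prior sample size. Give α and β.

α = 4.7, β = 5.3

Under the effective-sample-size interpretation, Beta(α, β) has prior mean α/(α+β) and prior sample size α+β.
So α+β = 10 and α/(α+β) = 0.47, giving α = 0.47·10 = 4.7 and β = 10 − 4.7 = 5.3.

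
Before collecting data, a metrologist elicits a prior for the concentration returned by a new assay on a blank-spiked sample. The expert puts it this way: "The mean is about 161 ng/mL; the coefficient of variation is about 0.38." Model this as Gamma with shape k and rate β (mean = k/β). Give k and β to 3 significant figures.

k ≈ 6.93, β ≈ 0.043

For Gamma(k, rate β): mean = k/β, variance = k/β², so CV = 1/√k.
CV = 0.38, hence k = 1/CV² = 6.93.
Then β = k/mean = 6.93/161 = 0.043.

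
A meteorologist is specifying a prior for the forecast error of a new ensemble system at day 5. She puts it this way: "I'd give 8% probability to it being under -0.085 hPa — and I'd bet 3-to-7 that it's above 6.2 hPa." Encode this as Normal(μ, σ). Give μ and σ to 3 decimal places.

μ = 4.492, σ = 3.257

For Normal(μ,σ), the p-quantile is μ + z_p·σ. Here z_{0.08} = -1.405, z_{0.7} = 0.5244.
So -0.085 = μ − 1.405σ and 6.2 = μ + 0.5244σ.
Subtracting: σ = (6.2 − -0.085)/(0.5244 − (-1.405)) = 3.257.
Then μ = -0.085 − (-1.405)·3.257 = 4.492.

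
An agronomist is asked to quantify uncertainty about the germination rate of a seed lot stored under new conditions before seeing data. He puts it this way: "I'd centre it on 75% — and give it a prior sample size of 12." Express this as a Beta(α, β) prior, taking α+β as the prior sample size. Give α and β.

Under the effective-sample-size interpretation, Beta(α, β) has prior mean α/(α+β) and prior sample size α+β.
So α+β = 12 and α/(α+β) = 0.75, giving α = 0.75·12 = 9 and β = 12 − 9 = 3.

α = 9, β = 3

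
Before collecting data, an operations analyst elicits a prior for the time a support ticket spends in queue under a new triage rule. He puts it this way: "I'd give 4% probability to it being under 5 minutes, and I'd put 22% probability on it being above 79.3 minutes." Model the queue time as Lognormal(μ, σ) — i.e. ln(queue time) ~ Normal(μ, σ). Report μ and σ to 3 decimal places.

If T ~ Lognormal(μ,σ) then ln T ~ Normal(μ,σ), so the p-quantile of ln T is μ + z_p·σ.
ln(5) = 1.609 and ln(79.3) = 4.373; z_{0.04} = -1.751, z_{0.78} = 0.7722.
σ = (4.373 − 1.609)/(0.7722 − (-1.751)) = 1.095.
μ = 1.609 − (-1.751)·1.095 = 3.527.

μ ≈ 3.527, σ ≈ 1.095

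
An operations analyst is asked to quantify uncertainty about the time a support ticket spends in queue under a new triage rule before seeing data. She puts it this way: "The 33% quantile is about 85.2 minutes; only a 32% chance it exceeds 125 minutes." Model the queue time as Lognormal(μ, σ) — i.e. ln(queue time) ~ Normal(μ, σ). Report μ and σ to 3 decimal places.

If T ~ Lognormal(μ,σ) then ln T ~ Normal(μ,σ), so the p-quantile of ln T is μ + z_p·σ.
ln(85.2) = 4.445 and ln(125) = 4.828; z_{0.33} = -0.4399, z_{0.68} = 0.4677.
σ = (4.828 − 4.445)/(0.4677 − (-0.4399)) = 0.422.
μ = 4.445 − (-0.4399)·0.422 = 4.631.

μ ≈ 4.631, σ ≈ 0.422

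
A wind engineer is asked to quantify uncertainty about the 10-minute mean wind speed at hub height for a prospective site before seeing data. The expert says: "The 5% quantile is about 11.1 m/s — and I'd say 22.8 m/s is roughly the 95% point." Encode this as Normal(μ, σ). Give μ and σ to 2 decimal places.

μ = 16.95, σ = 3.56

For Normal(μ,σ), the p-quantile is μ + z_p·σ. Here z_{0.05} = -1.645, z_{0.95} = 1.645.
So 11.1 = μ − 1.645σ and 22.8 = μ + 1.645σ.
Subtracting: σ = (22.8 − 11.1)/(1.645 − (-1.645)) = 3.56.
Then μ = 11.1 − (-1.645)·3.56 = 16.95.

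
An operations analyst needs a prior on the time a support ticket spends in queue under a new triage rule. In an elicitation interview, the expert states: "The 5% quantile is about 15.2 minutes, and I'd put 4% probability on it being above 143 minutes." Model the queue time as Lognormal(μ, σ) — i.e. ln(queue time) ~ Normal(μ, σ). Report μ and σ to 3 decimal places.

μ ≈ 3.807, σ ≈ 0.660

If T ~ Lognormal(μ,σ) then ln T ~ Normal(μ,σ), so the p-quantile of ln T is μ + z_p·σ.
ln(15.2) = 2.721 and ln(143) = 4.963; z_{0.05} = -1.645, z_{0.96} = 1.751.
σ = (4.963 − 2.721)/(1.751 − (-1.645)) = 0.660.
μ = 2.721 − (-1.645)·0.660 = 3.807.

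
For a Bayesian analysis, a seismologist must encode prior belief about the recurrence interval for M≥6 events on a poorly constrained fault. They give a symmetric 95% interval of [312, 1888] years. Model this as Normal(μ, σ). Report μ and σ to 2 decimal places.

μ = 1100.00, σ = 402.05

A symmetric 95% interval runs μ ± z·σ with z = 1.96.
Half-width = 788, so σ = 788/1.96 = 402.05.
μ is the interval midpoint, 1100.00.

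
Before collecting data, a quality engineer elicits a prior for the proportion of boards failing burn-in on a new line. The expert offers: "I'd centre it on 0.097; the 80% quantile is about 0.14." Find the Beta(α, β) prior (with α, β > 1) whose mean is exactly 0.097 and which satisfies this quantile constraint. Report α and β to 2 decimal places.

α ≈ 2.62, β ≈ 24.41

With mean 0.097 fixed, write α = 0.097s, β = 0.903s where s = α+β.
Need P(θ < 0.14) = 0.8 under Beta(0.097s, 0.903s). Normal approximation: (q−m)/√(m(1−m)/s) ≈ z_{0.8} = 0.842, so s ≈ 0.097·0.903·(0.842)²/(0.14−0.097)² = 33.6.
At s = 33.6: P(θ<0.14) ≈ 0.816. Adjusting to match 0.8 gives s ≈ 27.03.
So α = 0.097·27.03 ≈ 2.62, β = 0.903·27.03 ≈ 24.41.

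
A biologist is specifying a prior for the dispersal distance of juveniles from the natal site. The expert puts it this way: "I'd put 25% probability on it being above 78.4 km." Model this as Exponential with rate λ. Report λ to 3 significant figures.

P(T > 78.4) = e^(−λ·78.4) = 0.25, so λ = −ln(0.25)/78.4 = 0.0177.

λ ≈ 0.0177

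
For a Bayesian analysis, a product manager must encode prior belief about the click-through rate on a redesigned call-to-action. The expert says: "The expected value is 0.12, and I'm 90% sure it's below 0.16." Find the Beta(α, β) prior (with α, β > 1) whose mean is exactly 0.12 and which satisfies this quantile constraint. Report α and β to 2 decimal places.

α ≈ 13.76, β ≈ 100.88

With mean 0.12 fixed, write α = 0.12s, β = 0.88s where s = α+β.
Need P(θ < 0.16) = 0.9 under Beta(0.12s, 0.88s). Normal approximation: (q−m)/√(m(1−m)/s) ≈ z_{0.9} = 1.28, so s ≈ 0.12·0.88·(1.28)²/(0.16−0.12)² = 108.4.
At s = 108.4: P(θ<0.16) ≈ 0.894. Adjusting to match 0.9 gives s ≈ 114.64.
So α = 0.12·114.64 ≈ 13.76, β = 0.88·114.64 ≈ 100.88.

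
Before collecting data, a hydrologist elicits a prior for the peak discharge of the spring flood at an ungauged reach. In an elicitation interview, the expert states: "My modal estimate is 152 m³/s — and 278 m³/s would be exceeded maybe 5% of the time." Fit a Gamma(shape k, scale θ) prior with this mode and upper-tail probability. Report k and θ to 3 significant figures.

k ≈ 8.64, θ ≈ 19.9

Gamma(k,θ) with k>1 has mode (k−1)θ, so θ = 152/(k−1).
Need P(X < 278) = 0.95 with θ tied to k this way. Start at k = 2, θ = 152: P(X<278) ≈ 0.546.
Too low — raise k to concentrate. Iterating converges to k ≈ 8.64.
Then θ = 152/(8.64−1) ≈ 19.9.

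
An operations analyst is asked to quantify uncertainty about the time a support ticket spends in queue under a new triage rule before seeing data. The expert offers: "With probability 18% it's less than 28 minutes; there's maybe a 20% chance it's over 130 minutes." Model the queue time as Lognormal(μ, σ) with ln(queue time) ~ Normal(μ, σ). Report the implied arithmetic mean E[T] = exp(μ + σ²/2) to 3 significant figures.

If T ~ Lognormal(μ,σ) then ln T ~ Normal(μ,σ), so the p-quantile of ln T is μ + z_p·σ.
ln(28) = 3.332 and ln(130) = 4.868; z_{0.18} = -0.9154, z_{0.8} = 0.8416.
σ = (4.868 − 3.332)/(0.8416 − (-0.9154)) = 0.874.
μ = 3.332 − (-0.9154)·0.874 = 4.132.
E[T] = exp(μ + σ²/2) = exp(4.132 + 0.3818) = 91.3 minutes.

E[T] ≈ 91.3 minutes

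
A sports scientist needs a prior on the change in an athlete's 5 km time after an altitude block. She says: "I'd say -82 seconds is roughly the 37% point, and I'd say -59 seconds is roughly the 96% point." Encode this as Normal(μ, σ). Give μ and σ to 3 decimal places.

μ = -78.335, σ = 11.044

The p-quantile of Normal(μ,σ) is μ + z_p·σ, with z_{0.37} = -0.3319 and z_{0.96} = 1.751.
Eliminate σ: μ = (z₂·x₁ − z₁·x₂)/(z₂ − z₁) = (1.751·-82 − (-0.3319)·-59)/2.083 = -78.335.
Then σ = (x₂ − x₁)/(z₂ − z₁) = (-59 − -82)/2.083 = 11.044.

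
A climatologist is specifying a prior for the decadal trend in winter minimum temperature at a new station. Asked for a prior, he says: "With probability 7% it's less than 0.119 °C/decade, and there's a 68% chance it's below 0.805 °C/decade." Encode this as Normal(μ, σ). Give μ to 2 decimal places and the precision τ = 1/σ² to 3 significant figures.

For Normal(μ,σ), the p-quantile is μ + z_p·σ. Here z_{0.07} = -1.476, z_{0.68} = 0.4677.
So 0.119 = μ − 1.476σ and 0.805 = μ + 0.4677σ.
Subtracting: σ = (0.805 − 0.119)/(0.4677 − (-1.476)) = 0.35.
Then μ = 0.119 − (-1.476)·0.35 = 0.64.
Precision τ = 1/σ² = 1/0.353² = 8.03.

μ = 0.64, τ = 8.03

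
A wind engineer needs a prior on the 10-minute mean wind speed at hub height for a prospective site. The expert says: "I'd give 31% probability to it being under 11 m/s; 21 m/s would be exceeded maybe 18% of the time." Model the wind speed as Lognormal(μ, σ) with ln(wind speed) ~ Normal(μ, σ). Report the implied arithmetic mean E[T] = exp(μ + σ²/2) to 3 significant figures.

If T ~ Lognormal(μ,σ) then ln T ~ Normal(μ,σ), so the p-quantile of ln T is μ + z_p·σ.
ln(11) = 2.398 and ln(21) = 3.045; z_{0.31} = -0.4959, z_{0.82} = 0.9154.
σ = (3.045 − 2.398)/(0.9154 − (-0.4959)) = 0.458.
μ = 2.398 − (-0.4959)·0.458 = 2.625.
E[T] = exp(μ + σ²/2) = exp(2.625 + 0.1050) = 15.3 m/s.

E[T] ≈ 15.3 m/s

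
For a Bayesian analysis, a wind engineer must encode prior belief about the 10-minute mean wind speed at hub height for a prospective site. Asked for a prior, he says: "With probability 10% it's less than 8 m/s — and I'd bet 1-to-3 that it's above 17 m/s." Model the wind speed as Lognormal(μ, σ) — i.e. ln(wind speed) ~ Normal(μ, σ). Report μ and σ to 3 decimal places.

μ ≈ 2.573, σ ≈ 0.385

If T ~ Lognormal(μ,σ) then ln T ~ Normal(μ,σ), so the p-quantile of ln T is μ + z_p·σ.
ln(8) = 2.079 and ln(17) = 2.833; z_{0.1} = -1.282, z_{0.75} = 0.6745.
σ = (2.833 − 2.079)/(0.6745 − (-1.282)) = 0.385.
μ = 2.079 − (-1.282)·0.385 = 2.573.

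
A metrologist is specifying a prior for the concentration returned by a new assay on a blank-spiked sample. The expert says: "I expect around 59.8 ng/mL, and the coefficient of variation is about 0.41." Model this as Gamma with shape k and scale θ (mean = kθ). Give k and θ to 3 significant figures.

k ≈ 5.95, θ ≈ 10.1

For Gamma(k, scale θ): mean = kθ, variance = kθ², so CV = 1/√k.
CV = 0.41, hence k = 1/CV² = 5.95.
Then θ = mean/k = 59.8/5.95 = 10.1.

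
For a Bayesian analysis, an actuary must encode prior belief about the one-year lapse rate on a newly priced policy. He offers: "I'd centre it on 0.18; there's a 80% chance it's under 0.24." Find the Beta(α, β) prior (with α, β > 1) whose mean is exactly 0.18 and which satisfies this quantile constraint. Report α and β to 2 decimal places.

With mean 0.18 fixed, write α = 0.18s, β = 0.82s where s = α+β.
Need P(θ < 0.24) = 0.8 under Beta(0.18s, 0.82s). Normal approximation: (q−m)/√(m(1−m)/s) ≈ z_{0.8} = 0.842, so s ≈ 0.18·0.82·(0.842)²/(0.24−0.18)² = 29.0.
At s = 29.0: P(θ<0.24) ≈ 0.810. Adjusting to match 0.8 gives s ≈ 26.11.
So α = 0.18·26.11 ≈ 4.70, β = 0.82·26.11 ≈ 21.41.

α ≈ 4.70, β ≈ 21.41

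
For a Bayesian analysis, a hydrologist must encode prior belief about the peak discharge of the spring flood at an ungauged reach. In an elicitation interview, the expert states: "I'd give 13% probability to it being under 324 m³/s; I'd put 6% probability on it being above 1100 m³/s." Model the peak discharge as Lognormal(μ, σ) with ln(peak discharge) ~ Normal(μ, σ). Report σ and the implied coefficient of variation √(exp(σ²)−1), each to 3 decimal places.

If T ~ Lognormal(μ,σ) then ln T ~ Normal(μ,σ), so the p-quantile of ln T is μ + z_p·σ.
ln(324) = 5.781 and ln(1100) = 7.003; z_{0.13} = -1.126, z_{0.94} = 1.555.
σ = (7.003 − 5.781)/(1.555 − (-1.126)) = 0.456.
μ = 5.781 − (-1.126)·0.456 = 6.294.
CV = √(exp(σ²)−1) = √(exp(0.2078)−1) = 0.481.

σ ≈ 0.456, CV ≈ 0.481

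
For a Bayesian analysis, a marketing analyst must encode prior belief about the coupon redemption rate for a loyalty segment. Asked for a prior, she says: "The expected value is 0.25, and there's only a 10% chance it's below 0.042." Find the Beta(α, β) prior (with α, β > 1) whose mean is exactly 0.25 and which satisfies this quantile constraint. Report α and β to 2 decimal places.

With mean 0.25 fixed, write α = 0.25s, β = 0.75s where s = α+β.
Need P(θ < 0.042) = 0.1 under Beta(0.25s, 0.75s). Normal approximation: (q−m)/√(m(1−m)/s) ≈ z_{0.1} = -1.28, so s ≈ 0.25·0.75·(-1.28)²/(0.042−0.25)² = 7.1.
At s = 7.1: P(θ<0.042) ≈ 0.043. Adjusting to match 0.1 gives s ≈ 4.54.
So α = 0.25·4.54 ≈ 1.13, β = 0.75·4.54 ≈ 3.40.

α ≈ 1.13, β ≈ 3.40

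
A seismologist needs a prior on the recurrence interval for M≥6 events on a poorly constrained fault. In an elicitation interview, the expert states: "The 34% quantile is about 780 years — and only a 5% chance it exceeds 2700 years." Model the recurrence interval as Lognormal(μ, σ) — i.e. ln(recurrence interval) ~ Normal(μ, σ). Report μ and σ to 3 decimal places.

μ ≈ 6.908, σ ≈ 0.604

If T ~ Lognormal(μ,σ) then ln T ~ Normal(μ,σ), so the p-quantile of ln T is μ + z_p·σ.
ln(780) = 6.659 and ln(2700) = 7.901; z_{0.34} = -0.4125, z_{0.95} = 1.645.
σ = (7.901 − 6.659)/(1.645 − (-0.4125)) = 0.604.
μ = 6.659 − (-0.4125)·0.604 = 6.908.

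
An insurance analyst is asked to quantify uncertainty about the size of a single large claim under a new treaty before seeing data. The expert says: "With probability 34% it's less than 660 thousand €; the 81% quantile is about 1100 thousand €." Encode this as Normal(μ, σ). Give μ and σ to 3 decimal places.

For Normal(μ,σ), the p-quantile is μ + z_p·σ. Here z_{0.34} = -0.4125, z_{0.81} = 0.8779.
So 660 = μ − 0.4125σ and 1100 = μ + 0.8779σ.
Subtracting: σ = (1100 − 660)/(0.8779 − (-0.4125)) = 340.990.
Then μ = 660 − (-0.4125)·340.990 = 800.646.

μ = 800.646, σ = 340.990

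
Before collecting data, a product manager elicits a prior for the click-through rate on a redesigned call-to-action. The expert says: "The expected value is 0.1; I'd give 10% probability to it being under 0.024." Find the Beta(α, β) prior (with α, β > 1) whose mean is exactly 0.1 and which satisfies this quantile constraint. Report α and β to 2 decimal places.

With mean 0.1 fixed, write α = 0.1s, β = 0.9s where s = α+β.
Need P(θ < 0.024) = 0.1 under Beta(0.1s, 0.9s). Normal approximation: (q−m)/√(m(1−m)/s) ≈ z_{0.1} = -1.28, so s ≈ 0.1·0.9·(-1.28)²/(0.024−0.1)² = 25.6.
At s = 25.6: P(θ<0.024) ≈ 0.046. Adjusting to match 0.1 gives s ≈ 16.87.
So α = 0.1·16.87 ≈ 1.69, β = 0.9·16.87 ≈ 15.19.

α ≈ 1.69, β ≈ 15.19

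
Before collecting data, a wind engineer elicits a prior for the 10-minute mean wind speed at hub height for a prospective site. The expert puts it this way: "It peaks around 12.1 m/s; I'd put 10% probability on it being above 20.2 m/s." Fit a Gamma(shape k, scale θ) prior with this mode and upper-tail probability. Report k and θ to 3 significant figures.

k ≈ 8.19, θ ≈ 1.68

Gamma(k,θ) with k>1 has mode (k−1)θ, so θ = 12.1/(k−1).
Need P(X < 20.2) = 0.9 with θ tied to k this way. Start at k = 2, θ = 12.1: P(X<20.2) ≈ 0.497.
Too low — raise k to concentrate. Iterating converges to k ≈ 8.19.
Then θ = 12.1/(8.19−1) ≈ 1.68.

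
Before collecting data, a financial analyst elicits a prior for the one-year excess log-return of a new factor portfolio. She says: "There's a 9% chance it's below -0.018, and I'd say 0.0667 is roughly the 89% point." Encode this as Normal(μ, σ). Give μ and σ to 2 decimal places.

μ = 0.03, σ = 0.03

The p-quantile of Normal(μ,σ) is μ + z_p·σ, with z_{0.09} = -1.341 and z_{0.89} = 1.227.
Eliminate σ: μ = (z₂·x₁ − z₁·x₂)/(z₂ − z₁) = (1.227·-0.018 − (-1.341)·0.0667)/2.567 = 0.03.
Then σ = (x₂ − x₁)/(z₂ − z₁) = (0.0667 − -0.018)/2.567 = 0.03.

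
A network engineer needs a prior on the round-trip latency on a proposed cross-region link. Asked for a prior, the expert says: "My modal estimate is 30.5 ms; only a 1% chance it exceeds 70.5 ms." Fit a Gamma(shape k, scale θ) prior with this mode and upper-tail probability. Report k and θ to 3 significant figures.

k ≈ 7.8, θ ≈ 4.49

Gamma(k,θ) with k>1 has mode (k−1)θ, so θ = 30.5/(k−1).
Need P(X < 70.5) = 0.99 with θ tied to k this way. Start at k = 2, θ = 30.5: P(X<70.5) ≈ 0.672.
Too low — raise k to concentrate. Iterating converges to k ≈ 7.8.
Then θ = 30.5/(7.8−1) ≈ 4.49.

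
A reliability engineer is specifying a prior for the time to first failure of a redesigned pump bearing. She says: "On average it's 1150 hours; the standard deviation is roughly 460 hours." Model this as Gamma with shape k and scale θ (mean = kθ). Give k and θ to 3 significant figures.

k ≈ 6.25, θ ≈ 184

For Gamma(k, scale θ): mean = kθ, variance = kθ², so CV = 1/√k.
CV = SD/mean = 460/1150 = 0.4, hence k = 1/CV² = 6.25.
Then θ = mean/k = 1150/6.25 = 184.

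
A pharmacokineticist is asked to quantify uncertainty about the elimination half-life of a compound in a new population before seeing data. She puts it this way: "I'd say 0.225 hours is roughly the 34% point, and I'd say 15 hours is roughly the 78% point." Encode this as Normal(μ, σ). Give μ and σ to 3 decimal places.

μ = 5.369, σ = 12.472

For Normal(μ,σ), the p-quantile is μ + z_p·σ. Here z_{0.34} = -0.4125, z_{0.78} = 0.7722.
So 0.225 = μ − 0.4125σ and 15 = μ + 0.7722σ.
Subtracting: σ = (15 − 0.225)/(0.7722 − (-0.4125)) = 12.472.
Then μ = 0.225 − (-0.4125)·12.472 = 5.369.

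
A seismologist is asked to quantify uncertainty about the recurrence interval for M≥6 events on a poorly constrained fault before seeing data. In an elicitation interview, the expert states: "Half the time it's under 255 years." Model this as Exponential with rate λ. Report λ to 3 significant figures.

λ ≈ 0.00272

Exponential median = ln 2 / λ, so λ = ln 2 / 255.0 = 0.00272.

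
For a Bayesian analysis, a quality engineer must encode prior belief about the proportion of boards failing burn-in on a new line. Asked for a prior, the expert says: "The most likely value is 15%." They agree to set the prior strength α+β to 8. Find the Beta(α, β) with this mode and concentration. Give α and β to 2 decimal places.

α = 1.90, β = 6.10

For α,β > 1 the Beta mode is (α−1)/(α+β−2). With α+β = 8, the mode is (α−1)/6.
Set (α−1)/6 = 0.15 → α = 1 + 0.15·6 = 1.90.
β = 8 − α = 6.10.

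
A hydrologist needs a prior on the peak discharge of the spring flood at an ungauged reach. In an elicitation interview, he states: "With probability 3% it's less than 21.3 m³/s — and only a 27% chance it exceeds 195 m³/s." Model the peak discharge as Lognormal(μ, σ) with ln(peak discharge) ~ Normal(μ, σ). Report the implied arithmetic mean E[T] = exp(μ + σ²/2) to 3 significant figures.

If T ~ Lognormal(μ,σ) then ln T ~ Normal(μ,σ), so the p-quantile of ln T is μ + z_p·σ.
ln(21.3) = 3.059 and ln(195) = 5.273; z_{0.03} = -1.881, z_{0.73} = 0.6128.
σ = (5.273 − 3.059)/(0.6128 − (-1.881)) = 0.888.
μ = 3.059 − (-1.881)·0.888 = 4.729.
E[T] = exp(μ + σ²/2) = exp(4.729 + 0.3943) = 168 m³/s.

E[T] ≈ 168 m³/s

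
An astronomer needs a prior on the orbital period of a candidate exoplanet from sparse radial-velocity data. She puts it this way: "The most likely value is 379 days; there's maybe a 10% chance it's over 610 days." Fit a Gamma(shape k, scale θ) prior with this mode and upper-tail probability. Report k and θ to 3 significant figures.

Gamma(k,θ) with k>1 has mode (k−1)θ, so θ = 379/(k−1).
Need P(X < 610) = 0.9 with θ tied to k this way. Start at k = 2, θ = 379: P(X<610) ≈ 0.478.
Too low — raise k to concentrate. Iterating converges to k ≈ 9.3.
Then θ = 379/(9.3−1) ≈ 45.7.

k ≈ 9.3, θ ≈ 45.7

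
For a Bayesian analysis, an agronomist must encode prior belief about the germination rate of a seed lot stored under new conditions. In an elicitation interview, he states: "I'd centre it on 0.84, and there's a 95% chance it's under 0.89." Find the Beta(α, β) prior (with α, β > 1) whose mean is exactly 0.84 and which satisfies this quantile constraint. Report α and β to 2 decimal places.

With mean 0.84 fixed, write α = 0.84s, β = 0.16s where s = α+β.
Need P(θ < 0.89) = 0.95 under Beta(0.84s, 0.16s). Normal approximation: (q−m)/√(m(1−m)/s) ≈ z_{0.95} = 1.64, so s ≈ 0.84·0.16·(1.64)²/(0.89−0.84)² = 145.5.
At s = 145.5: P(θ<0.89) ≈ 0.961. Adjusting to match 0.95 gives s ≈ 127.58.
So α = 0.84·127.58 ≈ 107.16, β = 0.16·127.58 ≈ 20.41.

α ≈ 107.16, β ≈ 20.41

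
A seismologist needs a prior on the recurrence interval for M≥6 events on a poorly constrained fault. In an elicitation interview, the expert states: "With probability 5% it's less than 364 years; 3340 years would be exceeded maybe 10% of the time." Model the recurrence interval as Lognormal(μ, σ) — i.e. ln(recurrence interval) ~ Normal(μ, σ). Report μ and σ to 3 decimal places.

If T ~ Lognormal(μ,σ) then ln T ~ Normal(μ,σ), so the p-quantile of ln T is μ + z_p·σ.
ln(364) = 5.897 and ln(3340) = 8.114; z_{0.05} = -1.645, z_{0.9} = 1.282.
σ = (8.114 − 5.897)/(1.282 − (-1.645)) = 0.757.
μ = 5.897 − (-1.645)·0.757 = 7.143.

μ ≈ 7.143, σ ≈ 0.757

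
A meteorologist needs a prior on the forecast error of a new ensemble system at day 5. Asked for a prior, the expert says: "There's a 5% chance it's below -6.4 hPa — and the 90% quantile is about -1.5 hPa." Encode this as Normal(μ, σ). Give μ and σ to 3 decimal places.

For Normal(μ,σ), the p-quantile is μ + z_p·σ. Here z_{0.05} = -1.645, z_{0.9} = 1.282.
So -6.4 = μ − 1.645σ and -1.5 = μ + 1.282σ.
Subtracting: σ = (-1.5 − -6.4)/(1.282 − (-1.645)) = 1.674.
Then μ = -6.4 − (-1.645)·1.674 = -3.646.

μ = -3.646, σ = 1.674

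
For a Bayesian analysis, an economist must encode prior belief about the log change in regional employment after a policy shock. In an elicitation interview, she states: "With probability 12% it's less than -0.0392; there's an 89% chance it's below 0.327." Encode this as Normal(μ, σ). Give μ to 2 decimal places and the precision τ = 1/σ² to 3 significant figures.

For Normal(μ,σ), the p-quantile is μ + z_p·σ. Here z_{0.12} = -1.175, z_{0.89} = 1.227.
So -0.0392 = μ − 1.175σ and 0.327 = μ + 1.227σ.
Subtracting: σ = (0.327 − -0.0392)/(1.227 − (-1.175)) = 0.15.
Then μ = -0.0392 − (-1.175)·0.15 = 0.14.
Precision τ = 1/σ² = 1/0.1525² = 43.

μ = 0.14, τ = 43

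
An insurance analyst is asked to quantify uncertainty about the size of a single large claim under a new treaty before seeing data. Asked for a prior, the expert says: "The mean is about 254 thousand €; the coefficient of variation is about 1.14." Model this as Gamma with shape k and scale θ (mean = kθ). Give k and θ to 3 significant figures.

k ≈ 0.769, θ ≈ 330

For Gamma(k, scale θ): mean = kθ, variance = kθ², so CV = 1/√k.
CV = 1.14, hence k = 1/CV² = 0.769.
Then θ = mean/k = 254/0.769 = 330.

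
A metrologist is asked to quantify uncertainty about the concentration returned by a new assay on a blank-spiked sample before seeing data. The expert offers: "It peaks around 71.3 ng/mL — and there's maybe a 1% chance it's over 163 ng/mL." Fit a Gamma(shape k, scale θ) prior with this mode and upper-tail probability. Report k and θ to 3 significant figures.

k ≈ 8, θ ≈ 10.2

Gamma(k,θ) with k>1 has mode (k−1)θ, so θ = 71.3/(k−1).
Need P(X < 163) = 0.99 with θ tied to k this way. Start at k = 2, θ = 71.3: P(X<163) ≈ 0.666.
Too low — raise k to concentrate. Iterating converges to k ≈ 8.
Then θ = 71.3/(8−1) ≈ 10.2.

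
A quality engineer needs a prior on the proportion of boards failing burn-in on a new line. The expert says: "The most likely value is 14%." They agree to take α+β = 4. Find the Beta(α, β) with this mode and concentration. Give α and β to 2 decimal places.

α = 1.28, β = 2.72

For α,β > 1 the Beta mode is (α−1)/(α+β−2). With α+β = 4, the mode is (α−1)/2.
Set (α−1)/2 = 0.14 → α = 1 + 0.14·2 = 1.28.
β = 4 − α = 2.72.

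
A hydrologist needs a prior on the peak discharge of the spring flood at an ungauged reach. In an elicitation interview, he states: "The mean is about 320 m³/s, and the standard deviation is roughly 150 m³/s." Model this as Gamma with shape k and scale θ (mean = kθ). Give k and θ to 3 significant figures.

For Gamma(k, scale θ): mean = kθ, variance = kθ², so CV = 1/√k.
CV = SD/mean = 150/320 = 0.4688, hence k = 1/CV² = 4.55.
Then θ = mean/k = 320/4.55 = 70.3.

k ≈ 4.55, θ ≈ 70.3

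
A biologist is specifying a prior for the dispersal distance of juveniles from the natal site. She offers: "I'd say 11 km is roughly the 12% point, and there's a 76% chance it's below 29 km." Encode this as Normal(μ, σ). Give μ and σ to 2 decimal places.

The p-quantile of Normal(μ,σ) is μ + z_p·σ, with z_{0.12} = -1.175 and z_{0.76} = 0.7063.
Eliminate σ: μ = (z₂·x₁ − z₁·x₂)/(z₂ − z₁) = (0.7063·11 − (-1.175)·29)/1.881 = 22.24.
Then σ = (x₂ − x₁)/(z₂ − z₁) = (29 − 11)/1.881 = 9.57.

μ = 22.24, σ = 9.57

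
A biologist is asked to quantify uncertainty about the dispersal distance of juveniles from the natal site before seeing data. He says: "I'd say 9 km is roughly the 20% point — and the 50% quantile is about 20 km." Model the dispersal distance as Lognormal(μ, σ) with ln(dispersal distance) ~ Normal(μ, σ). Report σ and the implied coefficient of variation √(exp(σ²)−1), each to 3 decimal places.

If T ~ Lognormal(μ,σ) then ln T ~ Normal(μ,σ), so the p-quantile of ln T is μ + z_p·σ.
ln(9) = 2.197 and ln(20) = 2.996; z_{0.2} = -0.8416, z_{0.5} = 0.
σ = (2.996 − 2.197)/(0 − (-0.8416)) = 0.949.
μ = 2.197 − (-0.8416)·0.949 = 2.996.
CV = √(exp(σ²)−1) = √(exp(0.9002)−1) = 1.208.

σ ≈ 0.949, CV ≈ 1.208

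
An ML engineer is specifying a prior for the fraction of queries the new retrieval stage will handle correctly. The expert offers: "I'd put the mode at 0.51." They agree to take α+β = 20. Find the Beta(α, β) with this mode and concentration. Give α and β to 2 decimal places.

α = 10.18, β = 9.82

For α,β > 1 the Beta mode is (α−1)/(α+β−2). With α+β = 20, the mode is (α−1)/18.
Set (α−1)/18 = 0.51 → α = 1 + 0.51·18 = 10.18.
β = 20 − α = 9.82.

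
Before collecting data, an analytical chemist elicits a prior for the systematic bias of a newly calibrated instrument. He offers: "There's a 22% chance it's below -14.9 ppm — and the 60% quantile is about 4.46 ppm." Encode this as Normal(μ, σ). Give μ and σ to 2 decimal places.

μ = -0.32, σ = 18.88

For Normal(μ,σ), the p-quantile is μ + z_p·σ. Here z_{0.22} = -0.7722, z_{0.6} = 0.2533.
So -14.9 = μ − 0.7722σ and 4.46 = μ + 0.2533σ.
Subtracting: σ = (4.46 − -14.9)/(0.2533 − (-0.7722)) = 18.88.
Then μ = -14.9 − (-0.7722)·18.88 = -0.32.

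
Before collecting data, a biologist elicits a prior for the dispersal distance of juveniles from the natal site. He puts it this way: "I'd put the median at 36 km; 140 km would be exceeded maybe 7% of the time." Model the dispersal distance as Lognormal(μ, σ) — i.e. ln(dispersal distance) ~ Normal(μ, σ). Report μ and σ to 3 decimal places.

μ ≈ 3.584, σ ≈ 0.920

If T ~ Lognormal(μ,σ) then ln T ~ Normal(μ,σ), so the p-quantile of ln T is μ + z_p·σ.
ln(36) = 3.584 and ln(140) = 4.942; z_{0.5} = 0, z_{0.93} = 1.476.
σ = (4.942 − 3.584)/(1.476 − (0)) = 0.920.
μ = 3.584 − (0)·0.920 = 3.584.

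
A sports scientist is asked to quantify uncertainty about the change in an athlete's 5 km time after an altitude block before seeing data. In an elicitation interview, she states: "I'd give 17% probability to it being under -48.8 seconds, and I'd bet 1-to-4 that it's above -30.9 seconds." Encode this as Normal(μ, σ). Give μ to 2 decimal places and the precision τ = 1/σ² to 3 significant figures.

μ = -39.29, τ = 0.0101

For Normal(μ,σ), the p-quantile is μ + z_p·σ. Here z_{0.17} = -0.9542, z_{0.8} = 0.8416.
So -48.8 = μ − 0.9542σ and -30.9 = μ + 0.8416σ.
Subtracting: σ = (-30.9 − -48.8)/(0.8416 − (-0.9542)) = 9.97.
Then μ = -48.8 − (-0.9542)·9.97 = -39.29.
Precision τ = 1/σ² = 1/9.968² = 0.0101.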